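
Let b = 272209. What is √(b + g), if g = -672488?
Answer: I*√400279 ≈ 632.68*I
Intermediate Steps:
√(b + g) = √(272209 - 672488) = √(-400279) = I*√400279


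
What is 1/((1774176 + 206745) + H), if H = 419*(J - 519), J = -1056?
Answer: 1/1320996 ≈ 7.5700e-7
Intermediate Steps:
H = -659925 (H = 419*(-1056 - 519) = 419*(-1575) = -659925)
1/((1774176 + 206745) + H) = 1/((1774176 + 206745) - 659925) = 1/(1980921 - 659925) = 1/1320996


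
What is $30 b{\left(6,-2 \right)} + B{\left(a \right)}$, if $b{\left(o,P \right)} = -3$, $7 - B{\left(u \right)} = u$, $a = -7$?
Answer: $-76$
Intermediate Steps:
$B{\left(u \right)} = 7 - u$
$30 b{\left(6,-2 \right)} + B{\left(a \right)} = 30 \left(-3\right) + \left(7 - -7\right) = -90 + \left(7 + 7\right) = -90 + 14 = -76$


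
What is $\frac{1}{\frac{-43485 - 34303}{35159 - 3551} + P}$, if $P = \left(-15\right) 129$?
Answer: $- \frac{7902}{15309817} \approx -0.00051614$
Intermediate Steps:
$P = -1935$
$\frac{1}{\frac{-43485 - 34303}{35159 - 3551} + P} = \frac{1}{\frac{-43485 - 34303}{35159 - 3551} - 1935} = \frac{1}{- \frac{77788}{31608} - 1935} = \frac{1}{\left(-77788\right) \frac{1}{31608} - 1935} = \frac{1}{- \frac{19447}{7902} - 1935} = \frac{1}{- \frac{15309817}{7902}} = - \frac{7902}{15309817}$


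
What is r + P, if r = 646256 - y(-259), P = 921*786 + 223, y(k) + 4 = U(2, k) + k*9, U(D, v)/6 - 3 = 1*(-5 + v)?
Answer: 1374286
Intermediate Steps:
U(D, v) = -12 + 6*v (U(D, v) = 18 + 6*(1*(-5 + v)) = 18 + 6*(-5 + v) = 18 + (-30 + 6*v) = -12 + 6*v)
y(k) = -16 + 15*k (y(k) = -4 + ((-12 + 6*k) + k*9) = -4 + ((-12 + 6*k) + 9*k) = -4 + (-12 + 15*k) = -16 + 15*k)
P = 724129 (P = 723906 + 223 = 724129)
r = 650157 (r = 646256 - (-16 + 15*(-259)) = 646256 - (-16 - 3885) = 646256 - 1*(-3901) = 646256 + 3901 = 650157)
r + P = 650157 + 724129 = 1374286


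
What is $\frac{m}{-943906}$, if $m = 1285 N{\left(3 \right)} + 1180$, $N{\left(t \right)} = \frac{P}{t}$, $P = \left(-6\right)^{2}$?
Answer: $- \frac{8300}{471953} \approx -0.017586$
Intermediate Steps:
$P = 36$
$N{\left(t \right)} = \frac{36}{t}$
$m = 16600$ ($m = 1285 \cdot \frac{36}{3} + 1180 = 1285 \cdot 36 \cdot \frac{1}{3} + 1180 = 1285 \cdot 12 + 1180 = 15420 + 1180 = 16600$)
$\frac{m}{-943906} = \frac{16600}{-943906} = 16600 \left(- \frac{1}{943906}\right) = - \frac{8300}{471953}$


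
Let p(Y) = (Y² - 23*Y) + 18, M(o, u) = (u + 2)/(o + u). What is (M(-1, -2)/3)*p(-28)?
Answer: 0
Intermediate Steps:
M(o, u) = (2 + u)/(o + u)
p(Y) = 18 + Y² - 23*Y
(M(-1, -2)/3)*p(-28) = (((2 - 2)/(-1 - 2))/3)*(18 + (-28)² - 23*(-28)) = ((0/(-3))*(⅓))*(18 + 784 + 644) = (-⅓*0*(⅓))*1446 = (0*(⅓))*1446 = 0*1446 = 0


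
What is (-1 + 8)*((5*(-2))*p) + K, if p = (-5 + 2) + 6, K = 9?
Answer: -201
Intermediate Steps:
p = 3 (p = -3 + 6 = 3)
(-1 + 8)*((5*(-2))*p) + K = (-1 + 8)*((5*(-2))*3) + 9 = 7*(-10*3) + 9 = 7*(-30) + 9 = -210 + 9 = -201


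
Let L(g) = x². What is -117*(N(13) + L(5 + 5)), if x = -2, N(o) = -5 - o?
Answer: 1638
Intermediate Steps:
L(g) = 4 (L(g) = (-2)² = 4)
-117*(N(13) + L(5 + 5)) = -117*((-5 - 1*13) + 4) = -117*((-5 - 13) + 4) = -117*(-18 + 4) = -117*(-14) = 1638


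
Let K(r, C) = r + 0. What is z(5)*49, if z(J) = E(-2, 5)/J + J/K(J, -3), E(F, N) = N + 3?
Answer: 637/5 ≈ 127.40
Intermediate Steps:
K(r, C) = r
E(F, N) = 3 + N
z(J) = 1 + 8/J (z(J) = (3 + 5)/J + J/J = 8/J + 1 = 1 + 8/J)
z(5)*49 = ((8 + 5)/5)*49 = ((⅕)*13)*49 = (13/5)*49 = 637/5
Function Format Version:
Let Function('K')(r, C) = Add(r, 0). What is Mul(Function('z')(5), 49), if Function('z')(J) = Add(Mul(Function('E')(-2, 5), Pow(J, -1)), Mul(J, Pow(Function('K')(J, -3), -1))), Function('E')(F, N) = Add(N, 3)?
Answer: Rational(637, 5) ≈ 127.40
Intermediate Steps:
Function('K')(r, C) = r
Function('E')(F, N) = Add(3, N)
Function('z')(J) = Add(1, Mul(8, Pow(J, -1))) (Function('z')(J) = Add(Mul(Add(3, 5), Pow(J, -1)), Mul(J, Pow(J, -1))) = Add(Mul(8, Pow(J, -1)), 1) = Add(1, Mul(8, Pow(J, -1))))
Mul(Function('z')(5), 49) = Mul(Mul(Pow(5, -1), Add(8, 5)), 49) = Mul(Mul(Rational(1, 5), 13), 49) = Mul(Rational(13, 5), 49) = Rational(637, 5)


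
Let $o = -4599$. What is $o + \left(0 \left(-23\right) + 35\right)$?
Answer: $-4564$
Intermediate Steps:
$o + \left(0 \left(-23\right) + 35\right) = -4599 + \left(0 \left(-23\right) + 35\right) = -4599 + \left(0 + 35\right) = -4599 + 35 = -4564$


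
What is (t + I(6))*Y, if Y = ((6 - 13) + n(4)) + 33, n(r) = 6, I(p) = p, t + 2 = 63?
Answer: 2144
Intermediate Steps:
t = 61 (t = -2 + 63 = 61)
Y = 32 (Y = ((6 - 13) + 6) + 33 = (-7 + 6) + 33 = -1 + 33 = 32)
(t + I(6))*Y = (61 + 6)*32 = 67*32 = 2144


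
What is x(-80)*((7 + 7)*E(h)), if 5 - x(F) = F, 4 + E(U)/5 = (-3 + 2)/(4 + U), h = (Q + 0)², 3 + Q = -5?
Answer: -47775/2 ≈ -23888.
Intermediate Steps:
Q = -8 (Q = -3 - 5 = -8)
h = 64 (h = (-8 + 0)² = (-8)² = 64)
E(U) = -20 - 5/(4 + U) (E(U) = -20 + 5*((-3 + 2)/(4 + U)) = -20 + 5*(-1/(4 + U)) = -20 - 5/(4 + U))
x(F) = 5 - F
x(-80)*((7 + 7)*E(h)) = (5 - 1*(-80))*((7 + 7)*(5*(-17 - 4*64)/(4 + 64))) = (5 + 80)*(14*(5*(-17 - 256)/68)) = 85*(14*(5*(1/68)*(-273))) = 85*(14*(-1365/68)) = 85*(-9555/34) = -47775/2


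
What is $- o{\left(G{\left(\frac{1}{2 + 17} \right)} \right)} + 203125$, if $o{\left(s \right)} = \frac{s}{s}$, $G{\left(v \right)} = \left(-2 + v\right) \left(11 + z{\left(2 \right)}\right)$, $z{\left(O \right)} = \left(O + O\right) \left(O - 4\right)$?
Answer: $203124$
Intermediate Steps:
$z{\left(O \right)} = 2 O \left(-4 + O\right)$
$G{\left(v \right)} = -6 + 3 v$ ($G{\left(v \right)} = \left(-2 + v\right) \left(11 + 2 \cdot 2 \left(-4 + 2\right)\right) = \left(-2 + v\right) \left(11 + 2 \cdot 2 \left(-2\right)\right) = \left(-2 + v\right) \left(11 - 8\right) = \left(-2 + v\right) 3 = -6 + 3 v$)
$o{\left(s \right)} = 1$
$- o{\left(G{\left(\frac{1}{2 + 17} \right)} \right)} + 203125 = \left(-1\right) 1 + 203125 = -1 + 203125 = 203124$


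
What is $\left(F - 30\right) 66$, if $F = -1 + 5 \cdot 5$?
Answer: $-396$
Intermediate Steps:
$F = 24$ ($F = -1 + 25 = 24$)
$\left(F - 30\right) 66 = \left(24 - 30\right) 66 = \left(-6\right) 66 = -396$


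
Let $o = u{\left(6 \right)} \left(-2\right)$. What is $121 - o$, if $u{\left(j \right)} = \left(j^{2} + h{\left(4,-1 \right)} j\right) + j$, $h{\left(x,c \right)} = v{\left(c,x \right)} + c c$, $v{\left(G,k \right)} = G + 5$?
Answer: $265$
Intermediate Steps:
$v{\left(G,k \right)} = 5 + G$
$h{\left(x,c \right)} = 5 + c + c^{2}$ ($h{\left(x,c \right)} = \left(5 + c\right) + c c = \left(5 + c\right) + c^{2} = 5 + c + c^{2}$)
$u{\left(j \right)} = j^{2} + 6 j$ ($u{\left(j \right)} = \left(j^{2} + \left(5 - 1 + \left(-1\right)^{2}\right) j\right) + j = \left(j^{2} + \left(5 - 1 + 1\right) j\right) + j = \left(j^{2} + 5 j\right) + j = j^{2} + 6 j$)
$o = -144$ ($o = 6 \left(6 + 6\right) \left(-2\right) = 6 \cdot 12 \left(-2\right) = 72 \left(-2\right) = -144$)
$121 - o = 121 - -144 = 121 + 144 = 265$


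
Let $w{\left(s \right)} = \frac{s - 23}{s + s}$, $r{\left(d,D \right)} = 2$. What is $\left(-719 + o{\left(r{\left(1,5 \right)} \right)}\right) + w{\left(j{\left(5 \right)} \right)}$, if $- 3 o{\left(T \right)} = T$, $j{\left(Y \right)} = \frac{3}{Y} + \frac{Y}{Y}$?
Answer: $- \frac{34865}{48} \approx -726.35$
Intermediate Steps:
$j{\left(Y \right)} = 1 + \frac{3}{Y}$ ($j{\left(Y \right)} = \frac{3}{Y} + 1 = 1 + \frac{3}{Y}$)
$o{\left(T \right)} = - \frac{T}{3}$
$w{\left(s \right)} = \frac{-23 + s}{2 s}$
$\left(-719 + o{\left(r{\left(1,5 \right)} \right)}\right) + w{\left(j{\left(5 \right)} \right)} = \left(-719 - \frac{2}{3}\right) + \frac{-23 + \frac{3 + 5}{5}}{2 \frac{3 + 5}{5}} = \left(-719 - \frac{2}{3}\right) + \frac{-23 + \frac{1}{5} \cdot 8}{2 \cdot \frac{1}{5} \cdot 8} = - \frac{2159}{3} + \frac{-23 + \frac{8}{5}}{2 \cdot \frac{8}{5}} = - \frac{2159}{3} + \frac{1}{2} \cdot \frac{5}{8} \left(- \frac{107}{5}\right) = - \frac{2159}{3} - \frac{107}{16} = - \frac{34865}{48}$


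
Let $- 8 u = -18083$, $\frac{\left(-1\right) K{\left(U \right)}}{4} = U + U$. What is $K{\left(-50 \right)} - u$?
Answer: $- \frac{14883}{8} \approx -1860.4$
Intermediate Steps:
$K{\left(U \right)} = - 8 U$ ($K{\left(U \right)} = - 4 \left(U + U\right) = - 4 \cdot 2 U = - 8 U$)
$u = \frac{18083}{8}$ ($u = \left(- \frac{1}{8}\right) \left(-18083\right) = \frac{18083}{8} \approx 2260.4$)
$K{\left(-50 \right)} - u = \left(-8\right) \left(-50\right) - \frac{18083}{8} = 400 - \frac{18083}{8} = - \frac{14883}{8}$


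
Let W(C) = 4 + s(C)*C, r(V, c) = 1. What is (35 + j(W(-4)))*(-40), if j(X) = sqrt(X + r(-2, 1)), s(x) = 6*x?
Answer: -1400 - 40*sqrt(101) ≈ -1802.0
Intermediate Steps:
W(C) = 4 + 6*C**2 (W(C) = 4 + (6*C)*C = 4 + 6*C**2)
j(X) = sqrt(1 + X) (j(X) = sqrt(X + 1) = sqrt(1 + X))
(35 + j(W(-4)))*(-40) = (35 + sqrt(1 + (4 + 6*(-4)**2)))*(-40) = (35 + sqrt(1 + (4 + 6*16)))*(-40) = (35 + sqrt(1 + (4 + 96)))*(-40) = (35 + sqrt(1 + 100))*(-40) = (35 + sqrt(101))*(-40) = -1400 - 40*sqrt(101)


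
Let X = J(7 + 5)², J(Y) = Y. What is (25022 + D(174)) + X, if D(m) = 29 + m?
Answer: 25369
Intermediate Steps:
X = 144 (X = (7 + 5)² = 12² = 144)
(25022 + D(174)) + X = (25022 + (29 + 174)) + 144 = (25022 + 203) + 144 = 25225 + 144 = 25369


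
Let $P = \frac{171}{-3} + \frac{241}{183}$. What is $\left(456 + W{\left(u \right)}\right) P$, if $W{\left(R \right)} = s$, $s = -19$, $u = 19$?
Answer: $- \frac{4453030}{183} \approx -24334.0$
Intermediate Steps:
$W{\left(R \right)} = -19$
$P = - \frac{10190}{183}$ ($P = 171 \left(- \frac{1}{3}\right) + 241 \cdot \frac{1}{183} = -57 + \frac{241}{183} = - \frac{10190}{183} \approx -55.683$)
$\left(456 + W{\left(u \right)}\right) P = \left(456 - 19\right) \left(- \frac{10190}{183}\right) = 437 \left(- \frac{10190}{183}\right) = - \frac{4453030}{183}$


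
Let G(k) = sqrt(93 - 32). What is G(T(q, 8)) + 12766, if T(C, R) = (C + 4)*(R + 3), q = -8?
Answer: 12766 + sqrt(61) ≈ 12774.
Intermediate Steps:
T(C, R) = (3 + R)*(4 + C) (T(C, R) = (4 + C)*(3 + R) = (3 + R)*(4 + C))
G(k) = sqrt(61)
G(T(q, 8)) + 12766 = sqrt(61) + 12766 = 12766 + sqrt(61)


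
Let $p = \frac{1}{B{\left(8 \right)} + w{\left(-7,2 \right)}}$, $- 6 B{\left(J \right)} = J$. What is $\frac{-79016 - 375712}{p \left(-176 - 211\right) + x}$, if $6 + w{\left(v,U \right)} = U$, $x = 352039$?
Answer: $- \frac{7275648}{5633785} \approx -1.2914$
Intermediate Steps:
$w{\left(v,U \right)} = -6 + U$
$B{\left(J \right)} = - \frac{J}{6}$
$p = - \frac{3}{16}$ ($p = \frac{1}{\left(- \frac{1}{6}\right) 8 + \left(-6 + 2\right)} = \frac{1}{- \frac{4}{3} - 4} = \frac{1}{- \frac{16}{3}} = - \frac{3}{16} \approx -0.1875$)
$\frac{-79016 - 375712}{p \left(-176 - 211\right) + x} = \frac{-79016 - 375712}{- \frac{3 \left(-176 - 211\right)}{16} + 352039} = - \frac{454728}{\left(- \frac{3}{16}\right) \left(-387\right) + 352039} = - \frac{454728}{\frac{1161}{16} + 352039} = - \frac{454728}{\frac{5633785}{16}} = \left(-454728\right) \frac{16}{5633785} = - \frac{7275648}{5633785}$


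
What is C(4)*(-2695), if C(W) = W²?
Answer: -43120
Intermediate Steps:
C(4)*(-2695) = 4²*(-2695) = 16*(-2695) = -43120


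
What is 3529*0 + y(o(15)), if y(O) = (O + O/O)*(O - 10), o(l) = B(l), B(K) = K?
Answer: 80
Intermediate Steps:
o(l) = l
y(O) = (1 + O)*(-10 + O) (y(O) = (O + 1)*(-10 + O) = (1 + O)*(-10 + O))
3529*0 + y(o(15)) = 3529*0 + (-10 + 15**2 - 9*15) = 0 + (-10 + 225 - 135) = 0 + 80 = 80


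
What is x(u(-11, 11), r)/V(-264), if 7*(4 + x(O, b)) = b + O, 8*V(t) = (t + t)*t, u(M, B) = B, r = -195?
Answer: -53/30492 ≈ -0.0017382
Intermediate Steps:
V(t) = t²/4 (V(t) = ((t + t)*t)/8 = ((2*t)*t)/8 = (2*t²)/8 = t²/4)
x(O, b) = -4 + O/7 + b/7 (x(O, b) = -4 + (b + O)/7 = -4 + (O + b)/7 = -4 + (O/7 + b/7) = -4 + O/7 + b/7)
x(u(-11, 11), r)/V(-264) = (-4 + (⅐)*11 + (⅐)*(-195))/(((¼)*(-264)²)) = (-4 + 11/7 - 195/7)/(((¼)*69696)) = -212/7/17424 = -212/7*1/17424 = -53/30492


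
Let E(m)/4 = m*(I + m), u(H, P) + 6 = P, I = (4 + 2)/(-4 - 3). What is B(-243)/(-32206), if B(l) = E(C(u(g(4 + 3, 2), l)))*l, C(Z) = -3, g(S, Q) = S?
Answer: 39366/112721 ≈ 0.34923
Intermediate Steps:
I = -6/7 (I = 6/(-7) = 6*(-1/7) = -6/7 ≈ -0.85714)
u(H, P) = -6 + P
E(m) = 4*m*(-6/7 + m) (E(m) = 4*(m*(-6/7 + m)) = 4*m*(-6/7 + m))
B(l) = 324*l/7 (B(l) = ((4/7)*(-3)*(-6 + 7*(-3)))*l = ((4/7)*(-3)*(-6 - 21))*l = ((4/7)*(-3)*(-27))*l = 324*l/7)
B(-243)/(-32206) = ((324/7)*(-243))/(-32206) = -78732/7*(-1/32206) = 39366/112721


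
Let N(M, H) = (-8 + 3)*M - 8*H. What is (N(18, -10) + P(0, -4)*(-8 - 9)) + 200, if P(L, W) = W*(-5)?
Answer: -150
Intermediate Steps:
P(L, W) = -5*W
N(M, H) = -8*H - 5*M (N(M, H) = -5*M - 8*H = -8*H - 5*M)
(N(18, -10) + P(0, -4)*(-8 - 9)) + 200 = ((-8*(-10) - 5*18) + (-5*(-4))*(-8 - 9)) + 200 = ((80 - 90) + 20*(-17)) + 200 = (-10 - 340) + 200 = -350 + 200 = -150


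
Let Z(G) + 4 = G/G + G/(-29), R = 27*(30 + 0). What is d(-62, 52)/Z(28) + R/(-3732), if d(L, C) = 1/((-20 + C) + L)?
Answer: -111928/536475 ≈ -0.20864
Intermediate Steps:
d(L, C) = 1/(-20 + C + L)
R = 810 (R = 27*30 = 810)
Z(G) = -3 - G/29 (Z(G) = -4 + (G/G + G/(-29)) = -4 + (1 + G*(-1/29)) = -4 + (1 - G/29) = -3 - G/29)
d(-62, 52)/Z(28) + R/(-3732) = 1/((-20 + 52 - 62)*(-3 - 1/29*28)) + 810/(-3732) = 1/((-30)*(-3 - 28/29)) + 810*(-1/3732) = -1/(30*(-115/29)) - 135/622 = -1/30*(-29/115) - 135/622 = 29/3450 - 135/622 = -111928/536475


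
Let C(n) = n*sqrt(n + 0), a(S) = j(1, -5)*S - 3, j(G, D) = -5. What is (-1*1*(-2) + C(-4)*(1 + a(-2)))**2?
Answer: -4092 - 256*I ≈ -4092.0 - 256.0*I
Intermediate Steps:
a(S) = -3 - 5*S (a(S) = -5*S - 3 = -3 - 5*S)
C(n) = n**(3/2) (C(n) = n*sqrt(n) = n**(3/2))
(-1*1*(-2) + C(-4)*(1 + a(-2)))**2 = (-1*1*(-2) + (-4)**(3/2)*(1 + (-3 - 5*(-2))))**2 = (-1*(-2) + (-8*I)*(1 + (-3 + 10)))**2 = (2 + (-8*I)*(1 + 7))**2 = (2 - 8*I*8)**2 = (2 - 64*I)**2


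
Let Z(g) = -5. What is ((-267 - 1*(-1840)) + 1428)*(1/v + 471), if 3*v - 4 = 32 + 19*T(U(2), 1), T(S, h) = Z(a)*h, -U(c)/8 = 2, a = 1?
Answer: 83385786/59 ≈ 1.4133e+6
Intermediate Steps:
U(c) = -16 (U(c) = -8*2 = -16)
T(S, h) = -5*h
v = -59/3 (v = 4/3 + (32 + 19*(-5*1))/3 = 4/3 + (32 + 19*(-5))/3 = 4/3 + (32 - 95)/3 = 4/3 + (⅓)*(-63) = 4/3 - 21 = -59/3 ≈ -19.667)
((-267 - 1*(-1840)) + 1428)*(1/v + 471) = ((-267 - 1*(-1840)) + 1428)*(1/(-59/3) + 471) = ((-267 + 1840) + 1428)*(-3/59 + 471) = (1573 + 1428)*(27786/59) = 3001*(27786/59) = 83385786/59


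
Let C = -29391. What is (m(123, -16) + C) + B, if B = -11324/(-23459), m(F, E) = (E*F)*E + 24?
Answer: 49767863/23459 ≈ 2121.5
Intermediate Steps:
m(F, E) = 24 + F*E² (m(F, E) = F*E² + 24 = 24 + F*E²)
B = 11324/23459 (B = -11324*(-1/23459) = 11324/23459 ≈ 0.48271)
(m(123, -16) + C) + B = ((24 + 123*(-16)²) - 29391) + 11324/23459 = ((24 + 123*256) - 29391) + 11324/23459 = ((24 + 31488) - 29391) + 11324/23459 = (31512 - 29391) + 11324/23459 = 2121 + 11324/23459 = 49767863/23459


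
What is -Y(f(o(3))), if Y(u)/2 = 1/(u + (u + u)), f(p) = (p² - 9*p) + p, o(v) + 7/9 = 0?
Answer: -54/553 ≈ -0.097649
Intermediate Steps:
o(v) = -7/9 (o(v) = -7/9 + 0 = -7/9)
f(p) = p² - 8*p
Y(u) = 2/(3*u) (Y(u) = 2/(u + (u + u)) = 2/(u + 2*u) = 2/((3*u)) = 2*(1/(3*u)) = 2/(3*u))
-Y(f(o(3))) = -2/(3*((-7*(-8 - 7/9)/9))) = -2/(3*((-7/9*(-79/9)))) = -2/(3*553/81) = -2*81/(3*553) = -1*54/553 = -54/553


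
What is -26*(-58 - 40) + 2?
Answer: 2550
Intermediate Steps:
-26*(-58 - 40) + 2 = -26*(-98) + 2 = 2548 + 2 = 2550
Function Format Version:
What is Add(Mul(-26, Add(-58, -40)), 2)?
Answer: 2550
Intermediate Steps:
Add(Mul(-26, Add(-58, -40)), 2) = Add(Mul(-26, -98), 2) = Add(2548, 2) = 2550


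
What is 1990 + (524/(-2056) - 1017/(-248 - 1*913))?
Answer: 131990123/66306 ≈ 1990.6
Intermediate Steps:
1990 + (524/(-2056) - 1017/(-248 - 1*913)) = 1990 + (524*(-1/2056) - 1017/(-248 - 913)) = 1990 + (-131/514 - 1017/(-1161)) = 1990 + (-131/514 - 1017*(-1/1161)) = 1990 + (-131/514 + 113/129) = 1990 + 41183/66306 = 131990123/66306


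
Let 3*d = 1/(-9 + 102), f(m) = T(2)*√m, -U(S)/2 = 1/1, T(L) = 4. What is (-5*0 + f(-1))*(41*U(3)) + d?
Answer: 1/279 - 328*I ≈ 0.0035842 - 328.0*I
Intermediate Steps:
U(S) = -2 (U(S) = -2/1 = -2*1 = -2)
f(m) = 4*√m
d = 1/279 (d = 1/(3*(-9 + 102)) = (⅓)/93 = (⅓)*(1/93) = 1/279 ≈ 0.0035842)
(-5*0 + f(-1))*(41*U(3)) + d = (-5*0 + 4*√(-1))*(41*(-2)) + 1/279 = (0 + 4*I)*(-82) + 1/279 = (4*I)*(-82) + 1/279 = -328*I + 1/279 = 1/279 - 328*I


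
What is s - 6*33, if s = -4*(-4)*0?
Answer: -198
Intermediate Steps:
s = 0 (s = 16*0 = 0)
s - 6*33 = 0 - 6*33 = 0 - 1*198 = 0 - 198 = -198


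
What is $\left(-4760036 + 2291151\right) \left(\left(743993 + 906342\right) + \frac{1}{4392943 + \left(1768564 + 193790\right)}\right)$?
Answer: $- \frac{25894577082487056960}{6355297} \approx -4.0745 \cdot 10^{12}$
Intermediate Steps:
$\left(-4760036 + 2291151\right) \left(\left(743993 + 906342\right) + \frac{1}{4392943 + \left(1768564 + 193790\right)}\right) = - 2468885 \left(1650335 + \frac{1}{4392943 + 1962354}\right) = - 2468885 \left(1650335 + \frac{1}{6355297}\right) = \left(-2468885\right) \frac{10488369074496}{6355297} = - \frac{25894577082487056960}{6355297}$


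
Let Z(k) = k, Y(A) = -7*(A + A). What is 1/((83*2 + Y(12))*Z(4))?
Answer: -⅛ ≈ -0.12500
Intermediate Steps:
Y(A) = -14*A
1/((83*2 + Y(12))*Z(4)) = 1/((83*2 - 14*12)*4) = (¼)/(166 - 168) = (¼)/(-2) = -½*¼ = -⅛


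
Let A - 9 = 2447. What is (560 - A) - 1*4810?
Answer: -6706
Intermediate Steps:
A = 2456 (A = 9 + 2447 = 2456)
(560 - A) - 1*4810 = (560 - 1*2456) - 1*4810 = (560 - 2456) - 4810 = -1896 - 4810 = -6706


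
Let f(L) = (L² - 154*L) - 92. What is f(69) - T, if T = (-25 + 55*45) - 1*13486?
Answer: 5079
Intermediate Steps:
f(L) = -92 + L² - 154*L
T = -11036 (T = (-25 + 2475) - 13486 = 2450 - 13486 = -11036)
f(69) - T = (-92 + 69² - 154*69) - 1*(-11036) = (-92 + 4761 - 10626) + 11036 = -5957 + 11036 = 5079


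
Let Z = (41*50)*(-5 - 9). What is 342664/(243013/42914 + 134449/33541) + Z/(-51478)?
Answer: 3634489358895778/102577566837 ≈ 35432.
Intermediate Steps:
Z = -28700 (Z = 2050*(-14) = -28700)
342664/(243013/42914 + 134449/33541) + Z/(-51478) = 342664/(243013/42914 + 134449/33541) - 28700/(-51478) = 342664/(243013*(1/42914) + 134449*(1/33541)) - 28700*(-1/51478) = 342664/(487/86 + 134449/33541) + 2050/3677 = 342664/(27897081/2884526) + 2050/3677 = 342664*(2884526/27897081) + 2050/3677 = 988423217264/27897081 + 2050/3677 = 3634489358895778/102577566837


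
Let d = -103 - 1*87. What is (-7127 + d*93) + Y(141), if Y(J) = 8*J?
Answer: -23669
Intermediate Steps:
d = -190 (d = -103 - 87 = -190)
(-7127 + d*93) + Y(141) = (-7127 - 190*93) + 8*141 = (-7127 - 17670) + 1128 = -24797 + 1128 = -23669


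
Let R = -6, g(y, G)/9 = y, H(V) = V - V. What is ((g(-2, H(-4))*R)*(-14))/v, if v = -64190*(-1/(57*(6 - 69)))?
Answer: 55404/655 ≈ 84.586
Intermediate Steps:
H(V) = 0
g(y, G) = 9*y
v = -9170/513 (v = -64190/((-63*(-57))) = -64190/3591 = -64190*1/3591 = -9170/513 ≈ -17.875)
((g(-2, H(-4))*R)*(-14))/v = (((9*(-2))*(-6))*(-14))/(-9170/513) = (-18*(-6)*(-14))*(-513/9170) = (108*(-14))*(-513/9170) = -1512*(-513/9170) = 55404/655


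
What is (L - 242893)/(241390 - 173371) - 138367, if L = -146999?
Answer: -3137324955/22673 ≈ -1.3837e+5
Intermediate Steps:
(L - 242893)/(241390 - 173371) - 138367 = (-146999 - 242893)/(241390 - 173371) - 138367 = -389892/68019 - 138367 = -389892*1/68019 - 138367 = -129964/22673 - 138367 = -3137324955/22673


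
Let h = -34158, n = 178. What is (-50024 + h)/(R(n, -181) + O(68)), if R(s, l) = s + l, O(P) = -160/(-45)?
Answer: -757638/5 ≈ -1.5153e+5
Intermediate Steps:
O(P) = 32/9 (O(P) = -160*(-1/45) = 32/9)
R(s, l) = l + s
(-50024 + h)/(R(n, -181) + O(68)) = (-50024 - 34158)/((-181 + 178) + 32/9) = -84182/(-3 + 32/9) = -84182/5/9 = -84182*9/5 = -757638/5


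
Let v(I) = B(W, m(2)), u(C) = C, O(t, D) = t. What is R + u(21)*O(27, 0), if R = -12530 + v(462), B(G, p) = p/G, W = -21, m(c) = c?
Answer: -251225/21 ≈ -11963.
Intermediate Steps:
v(I) = -2/21 (v(I) = 2/(-21) = 2*(-1/21) = -2/21)
R = -263132/21 (R = -12530 - 2/21 = -263132/21 ≈ -12530.)
R + u(21)*O(27, 0) = -263132/21 + 21*27 = -263132/21 + 567 = -251225/21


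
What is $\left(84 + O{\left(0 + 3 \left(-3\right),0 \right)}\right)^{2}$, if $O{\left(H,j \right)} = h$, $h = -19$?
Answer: $4225$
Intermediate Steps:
$O{\left(H,j \right)} = -19$
$\left(84 + O{\left(0 + 3 \left(-3\right),0 \right)}\right)^{2} = \left(84 - 19\right)^{2} = 65^{2} = 4225$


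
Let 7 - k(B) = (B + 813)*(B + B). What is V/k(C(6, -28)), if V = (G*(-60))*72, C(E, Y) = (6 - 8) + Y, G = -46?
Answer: 198720/46987 ≈ 4.2293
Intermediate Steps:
C(E, Y) = -2 + Y
k(B) = 7 - 2*B*(813 + B) (k(B) = 7 - (B + 813)*(B + B) = 7 - (813 + B)*2*B = 7 - 2*B*(813 + B))
V = 198720 (V = -46*(-60)*72 = 2760*72 = 198720)
V/k(C(6, -28)) = 198720/(7 - 1626*(-2 - 28) - 2*(-2 - 28)²) = 198720/(7 - 1626*(-30) - 2*(-30)²) = 198720/(7 + 48780 - 2*900) = 198720/(7 + 48780 - 1800) = 198720/46987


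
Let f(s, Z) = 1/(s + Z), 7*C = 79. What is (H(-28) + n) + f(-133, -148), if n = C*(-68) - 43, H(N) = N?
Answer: -1649196/1967 ≈ -838.43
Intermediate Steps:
C = 79/7 (C = (⅐)*79 = 79/7 ≈ 11.286)
n = -5673/7 (n = (79/7)*(-68) - 43 = -5372/7 - 43 = -5673/7 ≈ -810.43)
f(s, Z) = 1/(Z + s)
(H(-28) + n) + f(-133, -148) = (-28 - 5673/7) + 1/(-148 - 133) = -5869/7 + 1/(-281) = -5869/7 - 1/281 = -1649196/1967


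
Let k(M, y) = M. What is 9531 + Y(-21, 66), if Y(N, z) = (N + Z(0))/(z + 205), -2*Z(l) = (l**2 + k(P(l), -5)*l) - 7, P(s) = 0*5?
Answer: 5165767/542 ≈ 9530.9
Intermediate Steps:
P(s) = 0
Z(l) = 7/2 - l**2/2 (Z(l) = -((l**2 + 0*l) - 7)/2 = -((l**2 + 0) - 7)/2 = -(l**2 - 7)/2 = -(-7 + l**2)/2 = 7/2 - l**2/2)
Y(N, z) = (7/2 + N)/(205 + z) (Y(N, z) = (N + (7/2 - 1/2*0**2))/(z + 205) = (N + (7/2 - 1/2*0))/(205 + z) = (N + (7/2 + 0))/(205 + z) = (N + 7/2)/(205 + z) = (7/2 + N)/(205 + z))
9531 + Y(-21, 66) = 9531 + (7/2 - 21)/(205 + 66) = 9531 - 35/2/271 = 9531 + (1/271)*(-35/2) = 9531 - 35/542 = 5165767/542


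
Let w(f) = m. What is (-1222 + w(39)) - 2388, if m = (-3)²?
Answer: -3601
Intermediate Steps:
m = 9
w(f) = 9
(-1222 + w(39)) - 2388 = (-1222 + 9) - 2388 = -1213 - 2388 = -3601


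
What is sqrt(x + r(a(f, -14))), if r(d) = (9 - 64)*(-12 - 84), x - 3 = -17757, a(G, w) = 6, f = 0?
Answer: 9*I*sqrt(154) ≈ 111.69*I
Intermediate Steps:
x = -17754 (x = 3 - 17757 = -17754)
r(d) = 5280 (r(d) = -55*(-96) = 5280)
sqrt(x + r(a(f, -14))) = sqrt(-17754 + 5280) = sqrt(-12474) = 9*I*sqrt(154)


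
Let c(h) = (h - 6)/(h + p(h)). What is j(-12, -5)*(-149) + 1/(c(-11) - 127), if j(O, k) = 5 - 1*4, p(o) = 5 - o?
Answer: -97153/652 ≈ -149.01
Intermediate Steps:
j(O, k) = 1 (j(O, k) = 5 - 4 = 1)
c(h) = -6/5 + h/5 (c(h) = (h - 6)/(h + (5 - h)) = (-6 + h)/5 = (-6 + h)*(⅕) = -6/5 + h/5)
j(-12, -5)*(-149) + 1/(c(-11) - 127) = 1*(-149) + 1/((-6/5 + (⅕)*(-11)) - 127) = -149 + 1/((-6/5 - 11/5) - 127) = -149 + 1/(-17/5 - 127) = -149 + 1/(-652/5) = -149 - 5/652 = -97153/652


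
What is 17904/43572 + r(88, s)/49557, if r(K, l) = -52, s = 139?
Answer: 73750232/179941467 ≈ 0.40986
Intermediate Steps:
17904/43572 + r(88, s)/49557 = 17904/43572 - 52/49557 = 17904*(1/43572) - 52*1/49557 = 1492/3631 - 52/49557 = 73750232/179941467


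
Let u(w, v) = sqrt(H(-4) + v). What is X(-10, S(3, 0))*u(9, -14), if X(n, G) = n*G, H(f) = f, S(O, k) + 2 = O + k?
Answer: -30*I*sqrt(2) ≈ -42.426*I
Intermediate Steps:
S(O, k) = -2 + O + k (S(O, k) = -2 + (O + k) = -2 + O + k)
X(n, G) = G*n
u(w, v) = sqrt(-4 + v)
X(-10, S(3, 0))*u(9, -14) = ((-2 + 3 + 0)*(-10))*sqrt(-4 - 14) = (1*(-10))*sqrt(-18) = -30*I*sqrt(2)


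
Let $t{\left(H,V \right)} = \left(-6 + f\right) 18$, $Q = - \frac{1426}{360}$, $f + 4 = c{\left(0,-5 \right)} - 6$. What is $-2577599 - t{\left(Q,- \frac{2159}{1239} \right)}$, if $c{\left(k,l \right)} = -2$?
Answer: $-2577275$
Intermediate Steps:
$f = -12$ ($f = -4 - 8 = -12$)
$Q = - \frac{713}{180}$ ($Q = \left(-1426\right) \frac{1}{360} = - \frac{713}{180} \approx -3.9611$)
$t{\left(H,V \right)} = -324$ ($t{\left(H,V \right)} = \left(-6 - 12\right) 18 = \left(-18\right) 18 = -324$)
$-2577599 - t{\left(Q,- \frac{2159}{1239} \right)} = -2577599 - -324 = -2577599 + 324 = -2577275$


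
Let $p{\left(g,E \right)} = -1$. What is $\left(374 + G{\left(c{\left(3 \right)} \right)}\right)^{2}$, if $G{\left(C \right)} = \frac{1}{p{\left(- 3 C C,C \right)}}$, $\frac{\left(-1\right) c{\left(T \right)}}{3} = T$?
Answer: $139129$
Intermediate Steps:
$c{\left(T \right)} = - 3 T$
$G{\left(C \right)} = -1$ ($G{\left(C \right)} = \frac{1}{-1} = -1$)
$\left(374 + G{\left(c{\left(3 \right)} \right)}\right)^{2} = \left(374 - 1\right)^{2} = 373^{2} = 139129$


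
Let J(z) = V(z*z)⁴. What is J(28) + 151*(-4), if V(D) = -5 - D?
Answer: 387532394837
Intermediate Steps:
J(z) = (-5 - z²)⁴ (J(z) = (-5 - z*z)⁴ = (-5 - z²)⁴)
J(28) + 151*(-4) = (5 + 28²)⁴ + 151*(-4) = (5 + 784)⁴ - 604 = 789⁴ - 604 = 387532395441 - 604 = 387532394837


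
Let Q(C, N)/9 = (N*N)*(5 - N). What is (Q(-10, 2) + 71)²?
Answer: 32041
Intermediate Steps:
Q(C, N) = 9*N²*(5 - N) (Q(C, N) = 9*((N*N)*(5 - N)) = 9*(N²*(5 - N)) = 9*N²*(5 - N))
(Q(-10, 2) + 71)² = (9*2²*(5 - 1*2) + 71)² = (9*4*(5 - 2) + 71)² = (9*4*3 + 71)² = (108 + 71)² = 179² = 32041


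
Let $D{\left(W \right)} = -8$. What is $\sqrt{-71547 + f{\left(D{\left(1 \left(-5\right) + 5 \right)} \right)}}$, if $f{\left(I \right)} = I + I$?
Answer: $i \sqrt{71563} \approx 267.51 i$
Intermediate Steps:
$f{\left(I \right)} = 2 I$
$\sqrt{-71547 + f{\left(D{\left(1 \left(-5\right) + 5 \right)} \right)}} = \sqrt{-71547 + 2 \left(-8\right)} = \sqrt{-71547 - 16} = \sqrt{-71563} = i \sqrt{71563}$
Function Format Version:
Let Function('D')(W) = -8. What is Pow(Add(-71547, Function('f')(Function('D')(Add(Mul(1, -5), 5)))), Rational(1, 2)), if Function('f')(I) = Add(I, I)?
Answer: Mul(I, Pow(71563, Rational(1, 2))) ≈ Mul(267.51, I)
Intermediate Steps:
Function('f')(I) = Mul(2, I)
Pow(Add(-71547, Function('f')(Function('D')(Add(Mul(1, -5), 5)))), Rational(1, 2)) = Pow(Add(-71547, Mul(2, -8)), Rational(1, 2)) = Pow(Add(-71547, -16), Rational(1, 2)) = Pow(-71563, Rational(1, 2)) = Mul(I, Pow(71563, Rational(1, 2)))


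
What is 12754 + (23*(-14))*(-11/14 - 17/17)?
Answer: 13329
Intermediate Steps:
12754 + (23*(-14))*(-11/14 - 17/17) = 12754 - 322*(-11*1/14 - 17*1/17) = 12754 - 322*(-11/14 - 1) = 12754 - 322*(-25/14) = 12754 + 575 = 13329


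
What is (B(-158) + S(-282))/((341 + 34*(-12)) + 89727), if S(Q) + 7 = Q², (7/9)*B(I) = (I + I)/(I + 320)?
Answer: 5009413/5648580 ≈ 0.88684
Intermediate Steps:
B(I) = 18*I/(7*(320 + I)) (B(I) = 9*((I + I)/(I + 320))/7 = 9*((2*I)/(320 + I))/7 = 9*(2*I/(320 + I))/7 = 18*I/(7*(320 + I)))
S(Q) = -7 + Q²
(B(-158) + S(-282))/((341 + 34*(-12)) + 89727) = ((18/7)*(-158)/(320 - 158) + (-7 + (-282)²))/((341 + 34*(-12)) + 89727) = ((18/7)*(-158)/162 + (-7 + 79524))/((341 - 408) + 89727) = ((18/7)*(-158)*(1/162) + 79517)/(-67 + 89727) = (-158/63 + 79517)/89660 = (5009413/63)*(1/89660) = 5009413/5648580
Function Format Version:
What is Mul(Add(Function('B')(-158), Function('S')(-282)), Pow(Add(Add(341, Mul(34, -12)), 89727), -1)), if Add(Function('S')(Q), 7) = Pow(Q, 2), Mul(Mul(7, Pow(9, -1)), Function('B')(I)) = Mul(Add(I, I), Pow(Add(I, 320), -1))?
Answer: Rational(5009413, 5648580) ≈ 0.88684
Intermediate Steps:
Function('B')(I) = Mul(Rational(18, 7), I, Pow(Add(320, I), -1)) (Function('B')(I) = Mul(Rational(9, 7), Mul(Add(I, I), Pow(Add(I, 320), -1))) = Mul(Rational(9, 7), Mul(Mul(2, I), Pow(Add(320, I), -1))) = Mul(Rational(9, 7), Mul(2, I, Pow(Add(320, I), -1))) = Mul(Rational(18, 7), I, Pow(Add(320, I), -1)))
Function('S')(Q) = Add(-7, Pow(Q, 2))
Mul(Add(Function('B')(-158), Function('S')(-282)), Pow(Add(Add(341, Mul(34, -12)), 89727), -1)) = Mul(Add(Mul(Rational(18, 7), -158, Pow(Add(320, -158), -1)), Add(-7, Pow(-282, 2))), Pow(Add(Add(341, Mul(34, -12)), 89727), -1)) = Mul(Add(Mul(Rational(18, 7), -158, Pow(162, -1)), Add(-7, 79524)), Pow(Add(Add(341, -408), 89727), -1)) = Mul(Add(Mul(Rational(18, 7), -158, Rational(1, 162)), 79517), Pow(Add(-67, 89727), -1)) = Mul(Add(Rational(-158, 63), 79517), Pow(89660, -1)) = Mul(Rational(5009413, 63), Rational(1, 89660)) = Rational(5009413, 5648580)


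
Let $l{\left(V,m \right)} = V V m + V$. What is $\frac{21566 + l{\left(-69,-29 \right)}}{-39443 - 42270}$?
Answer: $\frac{116572}{81713} \approx 1.4266$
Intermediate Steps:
$l{\left(V,m \right)} = V + m V^{2}$ ($l{\left(V,m \right)} = V^{2} m + V = m V^{2} + V = V + m V^{2}$)
$\frac{21566 + l{\left(-69,-29 \right)}}{-39443 - 42270} = \frac{21566 - 69 \left(1 - -2001\right)}{-39443 - 42270} = \frac{21566 - 69 \left(1 + 2001\right)}{-81713} = \left(21566 - 138138\right) \left(- \frac{1}{81713}\right) = \left(-116572\right) \left(- \frac{1}{81713}\right) = \frac{116572}{81713}$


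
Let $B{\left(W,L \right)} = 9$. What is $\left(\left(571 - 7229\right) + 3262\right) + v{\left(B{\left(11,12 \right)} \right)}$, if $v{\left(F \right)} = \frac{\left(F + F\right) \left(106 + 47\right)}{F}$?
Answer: $-3090$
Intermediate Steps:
$v{\left(F \right)} = 306$ ($v{\left(F \right)} = \frac{2 F 153}{F} = \frac{306 F}{F} = 306$)
$\left(\left(571 - 7229\right) + 3262\right) + v{\left(B{\left(11,12 \right)} \right)} = \left(\left(571 - 7229\right) + 3262\right) + 306 = \left(-6658 + 3262\right) + 306 = -3396 + 306 = -3090$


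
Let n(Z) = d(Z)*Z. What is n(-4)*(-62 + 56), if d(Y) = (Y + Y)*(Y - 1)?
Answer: 960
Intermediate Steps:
d(Y) = 2*Y*(-1 + Y) (d(Y) = (2*Y)*(-1 + Y) = 2*Y*(-1 + Y))
n(Z) = 2*Z**2*(-1 + Z) (n(Z) = (2*Z*(-1 + Z))*Z = 2*Z**2*(-1 + Z))
n(-4)*(-62 + 56) = (2*(-4)**2*(-1 - 4))*(-62 + 56) = (2*16*(-5))*(-6) = -160*(-6) = 960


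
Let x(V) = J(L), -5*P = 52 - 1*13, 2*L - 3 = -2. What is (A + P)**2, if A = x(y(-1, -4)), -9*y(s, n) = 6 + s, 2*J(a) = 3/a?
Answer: 576/25 ≈ 23.040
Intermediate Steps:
L = 1/2 (L = 3/2 + (1/2)*(-2) = 3/2 - 1 = 1/2 ≈ 0.50000)
P = -39/5 (P = -(52 - 1*13)/5 = -(52 - 13)/5 = -1/5*39 = -39/5 ≈ -7.8000)
J(a) = 3/(2*a) (J(a) = (3/a)/2 = 3/(2*a))
y(s, n) = -2/3 - s/9 (y(s, n) = -(6 + s)/9 = -2/3 - s/9)
x(V) = 3 (x(V) = 3/(2*(1/2)) = (3/2)*2 = 3)
A = 3
(A + P)**2 = (3 - 39/5)**2 = (-24/5)**2 = 576/25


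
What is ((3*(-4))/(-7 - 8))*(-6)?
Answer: -24/5 ≈ -4.8000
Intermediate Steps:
((3*(-4))/(-7 - 8))*(-6) = -12/(-15)*(-6) = -12*(-1/15)*(-6) = (4/5)*(-6) = -24/5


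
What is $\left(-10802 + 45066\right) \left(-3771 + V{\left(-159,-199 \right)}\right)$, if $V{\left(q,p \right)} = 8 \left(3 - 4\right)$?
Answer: $-129483656$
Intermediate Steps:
$V{\left(q,p \right)} = -8$ ($V{\left(q,p \right)} = 8 \left(-1\right) = -8$)
$\left(-10802 + 45066\right) \left(-3771 + V{\left(-159,-199 \right)}\right) = \left(-10802 + 45066\right) \left(-3771 - 8\right) = 34264 \left(-3779\right) = -129483656$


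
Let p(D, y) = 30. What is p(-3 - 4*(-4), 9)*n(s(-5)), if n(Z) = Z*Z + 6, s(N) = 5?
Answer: 930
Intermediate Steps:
n(Z) = 6 + Z² (n(Z) = Z² + 6 = 6 + Z²)
p(-3 - 4*(-4), 9)*n(s(-5)) = 30*(6 + 5²) = 30*(6 + 25) = 30*31 = 930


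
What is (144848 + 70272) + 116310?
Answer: 331430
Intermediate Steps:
(144848 + 70272) + 116310 = 215120 + 116310 = 331430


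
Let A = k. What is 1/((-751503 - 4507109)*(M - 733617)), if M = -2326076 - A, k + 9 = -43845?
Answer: 1/15859127155468 ≈ 6.3055e-14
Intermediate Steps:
k = -43854 (k = -9 - 43845 = -43854)
A = -43854
M = -2282222 (M = -2326076 - 1*(-43854) = -2326076 + 43854 = -2282222)
1/((-751503 - 4507109)*(M - 733617)) = 1/((-751503 - 4507109)*(-2282222 - 733617)) = 1/(-5258612*(-3015839)) = 1/15859127155468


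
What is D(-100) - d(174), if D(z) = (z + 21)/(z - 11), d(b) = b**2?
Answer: -3360557/111 ≈ -30275.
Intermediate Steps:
D(z) = (21 + z)/(-11 + z)
D(-100) - d(174) = (21 - 100)/(-11 - 100) - 1*174**2 = -79/(-111) - 1*30276 = -1/111*(-79) - 30276 = 79/111 - 30276 = -3360557/111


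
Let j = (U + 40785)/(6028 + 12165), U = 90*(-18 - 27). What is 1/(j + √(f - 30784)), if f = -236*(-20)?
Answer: 222773285/2876049663387 - 1323940996*I*√181/2876049663387 ≈ 7.7458e-5 - 0.0061931*I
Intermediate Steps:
f = 4720
U = -4050 (U = 90*(-45) = -4050)
j = 36735/18193 (j = (-4050 + 40785)/(6028 + 12165) = 36735/18193 ≈ 2.0192)
1/(j + √(f - 30784)) = 1/(36735/18193 + √(4720 - 30784)) = 1/(36735/18193 + √(-26064)) = 1/(36735/18193 + 12*I*√181)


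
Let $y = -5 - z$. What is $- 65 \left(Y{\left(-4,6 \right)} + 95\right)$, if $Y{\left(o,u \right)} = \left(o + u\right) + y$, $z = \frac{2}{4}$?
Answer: $- \frac{11895}{2} \approx -5947.5$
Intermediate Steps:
$z = \frac{1}{2}$ ($z = 2 \cdot \frac{1}{4} = \frac{1}{2} \approx 0.5$)
$y = - \frac{11}{2}$ ($y = -5 - \frac{1}{2} = - \frac{11}{2} \approx -5.5$)
$Y{\left(o,u \right)} = - \frac{11}{2} + o + u$ ($Y{\left(o,u \right)} = \left(o + u\right) - \frac{11}{2} = - \frac{11}{2} + o + u$)
$- 65 \left(Y{\left(-4,6 \right)} + 95\right) = - 65 \left(\left(- \frac{11}{2} - 4 + 6\right) + 95\right) = - 65 \left(- \frac{7}{2} + 95\right) = \left(-65\right) \frac{183}{2} = - \frac{11895}{2}$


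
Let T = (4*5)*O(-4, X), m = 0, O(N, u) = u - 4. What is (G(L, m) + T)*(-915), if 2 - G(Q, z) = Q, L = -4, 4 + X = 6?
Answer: 31110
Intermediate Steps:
X = 2 (X = -4 + 6 = 2)
O(N, u) = -4 + u
G(Q, z) = 2 - Q
T = -40 (T = (4*5)*(-4 + 2) = 20*(-2) = -40)
(G(L, m) + T)*(-915) = ((2 - 1*(-4)) - 40)*(-915) = ((2 + 4) - 40)*(-915) = (6 - 40)*(-915) = -34*(-915) = 31110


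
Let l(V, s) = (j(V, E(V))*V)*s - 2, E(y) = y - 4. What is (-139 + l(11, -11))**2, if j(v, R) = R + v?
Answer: 5377761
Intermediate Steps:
E(y) = -4 + y
l(V, s) = -2 + V*s*(-4 + 2*V) (l(V, s) = (((-4 + V) + V)*V)*s - 2 = ((-4 + 2*V)*V)*s - 2 = (V*(-4 + 2*V))*s - 2 = V*s*(-4 + 2*V) - 2 = -2 + V*s*(-4 + 2*V))
(-139 + l(11, -11))**2 = (-139 + (-2 + 2*11*(-11)*(-2 + 11)))**2 = (-139 + (-2 + 2*11*(-11)*9))**2 = (-139 + (-2 - 2178))**2 = (-139 - 2180)**2 = (-2319)**2 = 5377761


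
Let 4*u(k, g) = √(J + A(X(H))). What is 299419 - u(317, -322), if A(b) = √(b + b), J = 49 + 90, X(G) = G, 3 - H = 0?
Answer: 299419 - √(139 + √6)/4 ≈ 2.9942e+5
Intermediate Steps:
H = 3 (H = 3 - 1*0 = 3 + 0 = 3)
J = 139
A(b) = √2*√b (A(b) = √(2*b) = √2*√b)
u(k, g) = √(139 + √6)/4 (u(k, g) = √(139 + √2*√3)/4 = √(139 + √6)/4)
299419 - u(317, -322) = 299419 - √(139 + √6)/4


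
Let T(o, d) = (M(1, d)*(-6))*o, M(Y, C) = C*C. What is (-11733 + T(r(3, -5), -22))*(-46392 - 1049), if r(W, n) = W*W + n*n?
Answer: 5240759829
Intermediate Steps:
r(W, n) = W**2 + n**2
M(Y, C) = C**2
T(o, d) = -6*o*d**2 (T(o, d) = (d**2*(-6))*o = (-6*d**2)*o = -6*o*d**2)
(-11733 + T(r(3, -5), -22))*(-46392 - 1049) = (-11733 - 6*(3**2 + (-5)**2)*(-22)**2)*(-46392 - 1049) = (-11733 - 6*(9 + 25)*484)*(-47441) = (-11733 - 6*34*484)*(-47441) = (-11733 - 98736)*(-47441) = -110469*(-47441) = 5240759829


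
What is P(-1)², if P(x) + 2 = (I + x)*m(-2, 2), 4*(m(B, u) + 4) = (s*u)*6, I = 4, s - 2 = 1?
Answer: 169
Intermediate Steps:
s = 3 (s = 2 + 1 = 3)
m(B, u) = -4 + 9*u/2 (m(B, u) = -4 + ((3*u)*6)/4 = -4 + (18*u)/4 = -4 + 9*u/2)
P(x) = 18 + 5*x (P(x) = -2 + (4 + x)*(-4 + (9/2)*2) = -2 + (4 + x)*(-4 + 9) = -2 + (4 + x)*5 = -2 + (20 + 5*x) = 18 + 5*x)
P(-1)² = (18 + 5*(-1))² = (18 - 5)² = 13² = 169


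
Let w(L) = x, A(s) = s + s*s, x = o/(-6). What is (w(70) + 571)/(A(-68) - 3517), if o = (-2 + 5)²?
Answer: 1139/2078 ≈ 0.54812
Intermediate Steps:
o = 9 (o = 3² = 9)
x = -3/2 (x = 9/(-6) = -⅙*9 = -3/2 ≈ -1.5000)
A(s) = s + s²
w(L) = -3/2
(w(70) + 571)/(A(-68) - 3517) = (-3/2 + 571)/(-68*(1 - 68) - 3517) = 1139/(2*(-68*(-67) - 3517)) = 1139/(2*(4556 - 3517)) = (1139/2)/1039 = (1139/2)*(1/1039) = 1139/2078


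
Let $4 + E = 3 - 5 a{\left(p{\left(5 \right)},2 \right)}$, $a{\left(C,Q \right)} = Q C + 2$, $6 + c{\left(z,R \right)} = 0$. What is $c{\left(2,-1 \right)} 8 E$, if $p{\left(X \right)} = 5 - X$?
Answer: $528$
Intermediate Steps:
$c{\left(z,R \right)} = -6$ ($c{\left(z,R \right)} = -6 + 0 = -6$)
$a{\left(C,Q \right)} = 2 + C Q$ ($a{\left(C,Q \right)} = C Q + 2 = 2 + C Q$)
$E = -11$ ($E = -4 + \left(3 - 5 \left(2 + \left(5 - 5\right) 2\right)\right) = -4 + \left(3 - 5 \left(2 + 0 \cdot 2\right)\right) = -4 + \left(3 - 5 \left(2 + 0\right)\right) = -4 + \left(3 - 10\right) = -4 - 7 = -11$)
$c{\left(2,-1 \right)} 8 E = \left(-6\right) 8 \left(-11\right) = \left(-48\right) \left(-11\right) = 528$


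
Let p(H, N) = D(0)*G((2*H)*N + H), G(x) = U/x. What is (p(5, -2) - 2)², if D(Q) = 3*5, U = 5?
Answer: 49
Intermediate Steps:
D(Q) = 15
G(x) = 5/x
p(H, N) = 75/(H + 2*H*N) (p(H, N) = 15*(5/((2*H)*N + H)) = 15*(5/(2*H*N + H)) = 15*(5/(H + 2*H*N)) = 75/(H + 2*H*N))
(p(5, -2) - 2)² = (75/(5*(1 + 2*(-2))) - 2)² = (75*(⅕)/(1 - 4) - 2)² = (75*(⅕)/(-3) - 2)² = (75*(⅕)*(-⅓) - 2)² = (-5 - 2)² = (-7)² = 49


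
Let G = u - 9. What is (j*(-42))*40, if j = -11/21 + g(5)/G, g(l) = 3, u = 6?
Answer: 2560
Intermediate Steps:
G = -3 (G = 6 - 9 = -3)
j = -32/21 (j = -11/21 + 3/(-3) = -11*1/21 + 3*(-1/3) = -11/21 - 1 = -32/21 ≈ -1.5238)
(j*(-42))*40 = -32/21*(-42)*40 = 64*40 = 2560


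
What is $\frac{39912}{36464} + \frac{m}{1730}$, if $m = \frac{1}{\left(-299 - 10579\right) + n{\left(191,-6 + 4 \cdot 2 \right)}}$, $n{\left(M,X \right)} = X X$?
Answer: $\frac{46926581611}{42872593580} \approx 1.0946$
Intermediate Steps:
$n{\left(M,X \right)} = X^{2}$
$m = - \frac{1}{10874}$ ($m = \frac{1}{\left(-299 - 10579\right) + \left(-6 + 4 \cdot 2\right)^{2}} = \frac{1}{-10878 + \left(-6 + 8\right)^{2}} = \frac{1}{-10878 + 2^{2}} = \frac{1}{-10878 + 4} = \frac{1}{-10874} = - \frac{1}{10874} \approx -9.1963 \cdot 10^{-5}$)
$\frac{39912}{36464} + \frac{m}{1730} = \frac{39912}{36464} - \frac{1}{10874 \cdot 1730} = 39912 \cdot \frac{1}{36464} - \frac{1}{18812020} = \frac{4989}{4558} - \frac{1}{18812020} = \frac{46926581611}{42872593580}$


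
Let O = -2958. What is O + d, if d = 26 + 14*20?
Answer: -2652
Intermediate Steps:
d = 306 (d = 26 + 280 = 306)
O + d = -2958 + 306 = -2652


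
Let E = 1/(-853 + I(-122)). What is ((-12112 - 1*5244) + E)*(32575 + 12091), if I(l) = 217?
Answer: -246520966861/318 ≈ -7.7522e+8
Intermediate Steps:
E = -1/636 (E = 1/(-853 + 217) = 1/(-636) = -1/636 ≈ -0.0015723)
((-12112 - 1*5244) + E)*(32575 + 12091) = ((-12112 - 1*5244) - 1/636)*(32575 + 12091) = ((-12112 - 5244) - 1/636)*44666 = (-17356 - 1/636)*44666 = -11038417/636*44666 = -246520966861/318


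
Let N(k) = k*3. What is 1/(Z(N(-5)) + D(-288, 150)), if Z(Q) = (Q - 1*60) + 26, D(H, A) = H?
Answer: -1/337 ≈ -0.0029674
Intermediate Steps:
N(k) = 3*k
Z(Q) = -34 + Q (Z(Q) = (Q - 60) + 26 = (-60 + Q) + 26 = -34 + Q)
1/(Z(N(-5)) + D(-288, 150)) = 1/((-34 + 3*(-5)) - 288) = 1/((-34 - 15) - 288) = 1/(-49 - 288) = 1/(-337) = -1/337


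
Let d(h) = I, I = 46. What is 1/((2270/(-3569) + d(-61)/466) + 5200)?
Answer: 831577/4323753577 ≈ 0.00019233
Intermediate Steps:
d(h) = 46
1/((2270/(-3569) + d(-61)/466) + 5200) = 1/((2270/(-3569) + 46/466) + 5200) = 1/((2270*(-1/3569) + 46*(1/466)) + 5200) = 1/((-2270/3569 + 23/233) + 5200) = 1/(-446823/831577 + 5200) = 1/(4323753577/831577) = 831577/4323753577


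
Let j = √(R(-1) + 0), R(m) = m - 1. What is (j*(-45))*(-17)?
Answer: 765*I*√2 ≈ 1081.9*I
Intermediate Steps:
R(m) = -1 + m
j = I*√2 (j = √((-1 - 1) + 0) = √(-2 + 0) = √(-2) = I*√2 ≈ 1.4142*I)
(j*(-45))*(-17) = ((I*√2)*(-45))*(-17) = -45*I*√2*(-17) = 765*I*√2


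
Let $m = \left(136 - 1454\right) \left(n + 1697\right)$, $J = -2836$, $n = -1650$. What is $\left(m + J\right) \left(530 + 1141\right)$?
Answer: $-108250722$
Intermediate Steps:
$m = -61946$ ($m = \left(136 - 1454\right) \left(-1650 + 1697\right) = \left(-1318\right) 47 = -61946$)
$\left(m + J\right) \left(530 + 1141\right) = \left(-61946 - 2836\right) \left(530 + 1141\right) = \left(-64782\right) 1671 = -108250722$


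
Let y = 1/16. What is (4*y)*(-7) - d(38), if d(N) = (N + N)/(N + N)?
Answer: -11/4 ≈ -2.7500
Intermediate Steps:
y = 1/16 ≈ 0.062500
d(N) = 1 (d(N) = (2*N)/((2*N)) = (2*N)*(1/(2*N)) = 1)
(4*y)*(-7) - d(38) = (4*(1/16))*(-7) - 1*1 = (1/4)*(-7) - 1 = -7/4 - 1 = -11/4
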